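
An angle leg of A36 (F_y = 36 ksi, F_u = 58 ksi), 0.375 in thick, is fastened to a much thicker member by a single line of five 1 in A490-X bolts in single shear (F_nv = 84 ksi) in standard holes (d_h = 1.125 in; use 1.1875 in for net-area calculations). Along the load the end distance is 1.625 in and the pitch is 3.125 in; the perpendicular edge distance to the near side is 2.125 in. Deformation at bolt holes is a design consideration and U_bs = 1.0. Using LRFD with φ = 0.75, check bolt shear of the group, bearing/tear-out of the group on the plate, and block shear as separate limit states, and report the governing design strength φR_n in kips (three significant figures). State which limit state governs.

111 kips (block shear governs)

Bolt shear: A_b = π·1²/4 = 0.7854 in²; R_n = 84 × 0.7854 × 5 × 1 = 329.9 kips → 0.75 × 329.9 = 247 kips.
Bearing: edge l_c = 1.062, r_n = 27.73 kips; interior l_c = 2, r_n = 52.2 kips; R_n = 27.73 + 4·52.2 = 236.5 kips → 177 kips.
Block shear: A_gv = 5.297, A_nv = 3.293, A_nt = 0.5742 in²; R_n = min(0.6F_uA_nv, 0.6F_yA_gv) + U_bs·F_u·A_nt = 147.7 kips → 111 kips.
Block shear governs: 111 kips.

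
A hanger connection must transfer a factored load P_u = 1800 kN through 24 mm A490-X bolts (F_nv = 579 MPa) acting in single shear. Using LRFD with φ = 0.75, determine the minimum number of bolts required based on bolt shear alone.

A_b = π·24²/4 = 452.4 mm².
Per-bolt design strength φR_n = 0.75 × 579 × 452.4 × 1 / 1000 = 196.5 kN.
n ≥ 1800 / 196.5 = 9.163 → use 10 bolts.

10 bolts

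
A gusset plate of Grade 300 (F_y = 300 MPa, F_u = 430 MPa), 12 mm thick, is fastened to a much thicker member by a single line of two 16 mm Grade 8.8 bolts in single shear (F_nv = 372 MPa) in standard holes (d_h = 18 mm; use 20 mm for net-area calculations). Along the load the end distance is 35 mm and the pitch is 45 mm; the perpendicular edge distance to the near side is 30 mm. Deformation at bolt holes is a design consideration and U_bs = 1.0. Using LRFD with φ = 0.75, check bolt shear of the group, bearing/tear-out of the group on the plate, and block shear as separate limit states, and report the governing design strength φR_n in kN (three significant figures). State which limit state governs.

112 kN (bolt shear governs)

Bolt shear: A_b = π·16²/4 = 201.1 mm²; R_n = 372 × 201.1 × 2 × 1 / 1000 = 149.6 kN → 0.75 × 149.6 = 112 kN.
Bearing: edge l_c = 26, r_n = 161 kN; interior l_c = 27, r_n = 167.2 kN; R_n = 161 + 1·167.2 = 328.2 kN → 246 kN.
Block shear: A_gv = 960, A_nv = 600, A_nt = 240 mm²; R_n = min(0.6F_uA_nv, 0.6F_yA_gv) + U_bs·F_u·A_nt = 258 kN → 194 kN.
Bolt shear governs: 112 kN.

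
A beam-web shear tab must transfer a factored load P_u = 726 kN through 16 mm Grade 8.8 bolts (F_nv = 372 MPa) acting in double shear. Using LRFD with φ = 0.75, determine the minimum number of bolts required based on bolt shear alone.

A_b = π·16²/4 = 201.1 mm².
Per-bolt design strength φR_n = 0.75 × 372 × 201.1 × 2 / 1000 = 112.2 kN.
n ≥ 726 / 112.2 = 6.471 → use 7 bolts.

7 bolts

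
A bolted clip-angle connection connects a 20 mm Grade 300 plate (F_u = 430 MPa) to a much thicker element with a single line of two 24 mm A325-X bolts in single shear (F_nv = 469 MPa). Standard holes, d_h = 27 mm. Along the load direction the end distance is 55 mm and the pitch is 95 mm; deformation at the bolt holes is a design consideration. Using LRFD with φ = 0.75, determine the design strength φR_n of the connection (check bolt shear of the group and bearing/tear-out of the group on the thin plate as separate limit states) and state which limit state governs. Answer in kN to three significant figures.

Bolt shear: A_b = π·24²/4 = 452.4 mm²; R_n = 469 × 452.4 × 2 × 1 / 1000 = 424.3 kN → 0.75 × 424.3 = 318 kN.
Bearing (1.2 l_c t F_u ≤ 2.4 d t F_u): upper limit = 2.4·24·20·430 / 1000 = 495.4 kN.
  Edge l_c = 55 − 27/2 = 41.5 → r_n = 428.3 kN; interior l_c = 95 − 27 = 68 → r_n = 495.4 kN.
  R_n,bearing = 1·428.3 + 1·495.4 = 923.6 kN → 0.75 × 923.6 = 693 kN.
Bolt shear governs: 318 kN.

318 kN (bolt shear governs)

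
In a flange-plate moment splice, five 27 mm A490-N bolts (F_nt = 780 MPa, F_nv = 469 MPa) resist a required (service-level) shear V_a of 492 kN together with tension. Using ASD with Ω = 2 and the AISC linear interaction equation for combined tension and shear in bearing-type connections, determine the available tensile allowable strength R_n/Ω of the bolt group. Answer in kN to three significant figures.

A_b = π·27²/4 = 572.6 mm²; f_rv = 492 × 1000 / (5 × 572.6) = 171.9 MPa.
F'_nt = 1.3 F_nt − (Ω F_nt / F_nv) f_rv = 1.3·780 − (2·780/469)·171.9 = 442.4 MPa, capped at F_nt → F'_nt = 442.4 MPa.
R_n = F'_nt · A_b · n = 442.4 × 572.6 × 5 / 1000 = 1266 kN.
Allowable strength R_n/Ω = 1266 / 2 = 633 kN.

633 kN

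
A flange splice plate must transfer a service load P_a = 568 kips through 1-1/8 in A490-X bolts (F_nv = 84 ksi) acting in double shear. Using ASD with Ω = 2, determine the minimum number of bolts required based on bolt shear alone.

7 bolts

A_b = π·1.125²/4 = 0.994 in².
Per-bolt allowable strength R_n/Ω = 84 × 0.994 × 2 / 2 = 83.5 kips.
n ≥ 568 / 83.5 = 6.803 → use 7 bolts.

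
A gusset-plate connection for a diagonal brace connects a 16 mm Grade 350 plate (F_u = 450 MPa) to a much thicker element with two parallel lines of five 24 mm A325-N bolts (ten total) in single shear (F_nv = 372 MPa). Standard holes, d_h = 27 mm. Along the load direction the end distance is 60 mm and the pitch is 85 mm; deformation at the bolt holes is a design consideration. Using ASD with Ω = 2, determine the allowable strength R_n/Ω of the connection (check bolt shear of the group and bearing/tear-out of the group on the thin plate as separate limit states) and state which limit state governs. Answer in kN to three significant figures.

841 kN (bolt shear governs)

Bolt shear: A_b = π·24²/4 = 452.4 mm²; R_n = 372 × 452.4 × 10 × 1 / 1000 = 1683 kN → 1683 / 2 = 841 kN.
Bearing (1.2 l_c t F_u ≤ 2.4 d t F_u): upper limit = 2.4·24·16·450 / 1000 = 414.7 kN.
  Edge l_c = 60 − 27/2 = 46.5 → r_n = 401.8 kN; interior l_c = 85 − 27 = 58 → r_n = 414.7 kN.
  R_n,bearing = 2·401.8 + 8·414.7 = 4121 kN → 4121 / 2 = 2060 kN.
Bolt shear governs: 841 kN.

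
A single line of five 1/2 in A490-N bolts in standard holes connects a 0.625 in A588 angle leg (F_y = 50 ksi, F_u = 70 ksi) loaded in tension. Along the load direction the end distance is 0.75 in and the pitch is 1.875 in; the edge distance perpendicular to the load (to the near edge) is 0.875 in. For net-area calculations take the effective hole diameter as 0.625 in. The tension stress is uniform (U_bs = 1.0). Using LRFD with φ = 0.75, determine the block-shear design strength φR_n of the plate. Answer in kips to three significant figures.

126 kips

Shear plane L_v = 0.75 + 4·1.875 = 8.25 in; A_gv = 8.25 × 0.625 = 5.156 in².
A_nv = (8.25 − 4.5·0.625) × 0.625 = 3.398 in².
A_nt = (0.875 − 0.5·0.625) × 0.625 = 0.3516 in².
0.6 F_u A_nv = 142.7 kips; 0.6 F_y A_gv = 154.7 kips → shear rupture governs the shear term.
R_n = 142.7 + 1.0 × 70 × 0.3516 = 167.3 kips.
Design strength φR_n = 0.75 × 167.3 = 126 kips.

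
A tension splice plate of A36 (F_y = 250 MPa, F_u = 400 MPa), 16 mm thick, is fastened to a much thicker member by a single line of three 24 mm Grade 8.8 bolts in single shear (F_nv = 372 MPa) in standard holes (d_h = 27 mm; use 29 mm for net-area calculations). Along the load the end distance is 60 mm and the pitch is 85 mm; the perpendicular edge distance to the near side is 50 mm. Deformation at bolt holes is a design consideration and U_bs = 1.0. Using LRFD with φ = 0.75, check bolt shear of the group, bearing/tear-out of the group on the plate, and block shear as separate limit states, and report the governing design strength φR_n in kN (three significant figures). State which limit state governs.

379 kN (bolt shear governs)

Bolt shear: A_b = π·24²/4 = 452.4 mm²; R_n = 372 × 452.4 × 3 × 1 / 1000 = 504.9 kN → 0.75 × 504.9 = 379 kN.
Bearing: edge l_c = 46.5, r_n = 357.1 kN; interior l_c = 58, r_n = 368.6 kN; R_n = 357.1 + 2·368.6 = 1094 kN → 821 kN.
Block shear: A_gv = 3680, A_nv = 2520, A_nt = 568 mm²; R_n = min(0.6F_uA_nv, 0.6F_yA_gv) + U_bs·F_u·A_nt = 779.2 kN → 584 kN.
Bolt shear governs: 379 kN.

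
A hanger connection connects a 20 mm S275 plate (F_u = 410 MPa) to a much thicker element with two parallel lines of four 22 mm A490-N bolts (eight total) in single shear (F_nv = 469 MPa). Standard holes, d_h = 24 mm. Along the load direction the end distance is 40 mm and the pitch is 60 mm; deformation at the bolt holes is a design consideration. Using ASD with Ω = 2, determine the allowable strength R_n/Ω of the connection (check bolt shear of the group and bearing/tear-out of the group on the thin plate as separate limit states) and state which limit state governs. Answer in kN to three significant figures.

Bolt shear: A_b = π·22²/4 = 380.1 mm²; R_n = 469 × 380.1 × 8 × 1 / 1000 = 1426 kN → 1426 / 2 = 713 kN.
Bearing (1.2 l_c t F_u ≤ 2.4 d t F_u): upper limit = 2.4·22·20·410 / 1000 = 433 kN.
  Edge l_c = 40 − 24/2 = 28 → r_n = 275.5 kN; interior l_c = 60 − 24 = 36 → r_n = 354.2 kN.
  R_n,bearing = 2·275.5 + 6·354.2 = 2676 kN → 2676 / 2 = 1340 kN.
Bolt shear governs: 713 kN.

713 kN (bolt shear governs)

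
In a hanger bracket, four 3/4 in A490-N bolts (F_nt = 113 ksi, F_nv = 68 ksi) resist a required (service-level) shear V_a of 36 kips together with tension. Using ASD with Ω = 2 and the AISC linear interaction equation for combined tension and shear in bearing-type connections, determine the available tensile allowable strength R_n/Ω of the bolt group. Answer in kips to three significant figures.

A_b = π·0.75²/4 = 0.4418 in²; f_rv = 36 / (4 × 0.4418) = 20.37 ksi.
F'_nt = 1.3 F_nt − (Ω F_nt / F_nv) f_rv = 1.3·113 − (2·113/68)·20.37 = 79.19 ksi, capped at F_nt → F'_nt = 79.19 ksi.
R_n = F'_nt · A_b · n = 79.19 × 0.4418 × 4 = 139.9 kips.
Allowable strength R_n/Ω = 139.9 / 2 = 70 kips.

70 kips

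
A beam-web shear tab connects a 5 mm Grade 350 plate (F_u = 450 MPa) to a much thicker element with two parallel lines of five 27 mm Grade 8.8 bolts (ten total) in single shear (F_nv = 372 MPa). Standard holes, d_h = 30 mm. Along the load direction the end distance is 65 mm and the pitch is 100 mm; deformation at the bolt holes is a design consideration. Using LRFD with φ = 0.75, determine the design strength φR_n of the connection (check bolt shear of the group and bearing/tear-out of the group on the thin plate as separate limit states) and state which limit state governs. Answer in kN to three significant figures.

Bolt shear: A_b = π·27²/4 = 572.6 mm²; R_n = 372 × 572.6 × 10 × 1 / 1000 = 2130 kN → 0.75 × 2130 = 1600 kN.
Bearing (1.2 l_c t F_u ≤ 2.4 d t F_u): upper limit = 2.4·27·5·450 / 1000 = 145.8 kN.
  Edge l_c = 65 − 30/2 = 50 → r_n = 135 kN; interior l_c = 100 − 30 = 70 → r_n = 145.8 kN.
  R_n,bearing = 2·135 + 8·145.8 = 1436 kN → 0.75 × 1436 = 1080 kN.
Bearing governs: 1080 kN.

1080 kN (bearing governs)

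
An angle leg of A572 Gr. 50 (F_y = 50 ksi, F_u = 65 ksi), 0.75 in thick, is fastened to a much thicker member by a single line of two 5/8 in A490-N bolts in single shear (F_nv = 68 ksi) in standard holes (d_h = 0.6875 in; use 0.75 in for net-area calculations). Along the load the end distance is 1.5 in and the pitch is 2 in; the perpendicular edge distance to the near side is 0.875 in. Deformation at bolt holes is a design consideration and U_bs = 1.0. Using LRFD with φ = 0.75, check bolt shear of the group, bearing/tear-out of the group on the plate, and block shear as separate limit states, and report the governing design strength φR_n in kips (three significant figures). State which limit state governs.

31.3 kips (bolt shear governs)

Bolt shear: A_b = π·0.625²/4 = 0.3068 in²; R_n = 68 × 0.3068 × 2 × 1 = 41.72 kips → 0.75 × 41.72 = 31.3 kips.
Bearing: edge l_c = 1.156, r_n = 67.64 kips; interior l_c = 1.312, r_n = 73.12 kips; R_n = 67.64 + 1·73.12 = 140.8 kips → 106 kips.
Block shear: A_gv = 2.625, A_nv = 1.781, A_nt = 0.375 in²; R_n = min(0.6F_uA_nv, 0.6F_yA_gv) + U_bs·F_u·A_nt = 93.84 kips → 70.4 kips.
Bolt shear governs: 31.3 kips.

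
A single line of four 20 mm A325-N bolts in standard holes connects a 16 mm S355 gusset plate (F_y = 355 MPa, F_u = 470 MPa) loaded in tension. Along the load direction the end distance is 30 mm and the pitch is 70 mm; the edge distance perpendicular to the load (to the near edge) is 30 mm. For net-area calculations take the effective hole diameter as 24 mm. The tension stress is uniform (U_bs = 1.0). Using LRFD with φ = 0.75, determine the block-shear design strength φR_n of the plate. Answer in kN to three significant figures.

629 kN

Shear plane L_v = 30 + 3·70 = 240 mm; A_gv = 240 × 16 = 3840 mm².
A_nv = (240 − 3.5·24) × 16 = 2496 mm².
A_nt = (30 − 0.5·24) × 16 = 288 mm².
0.6 F_u A_nv = 703.9 kN; 0.6 F_y A_gv = 817.9 kN → shear rupture governs the shear term.
R_n = 703.9 + 1.0 × 470 × 288 / 1000 = 839.2 kN.
Design strength φR_n = 0.75 × 839.2 = 629 kN.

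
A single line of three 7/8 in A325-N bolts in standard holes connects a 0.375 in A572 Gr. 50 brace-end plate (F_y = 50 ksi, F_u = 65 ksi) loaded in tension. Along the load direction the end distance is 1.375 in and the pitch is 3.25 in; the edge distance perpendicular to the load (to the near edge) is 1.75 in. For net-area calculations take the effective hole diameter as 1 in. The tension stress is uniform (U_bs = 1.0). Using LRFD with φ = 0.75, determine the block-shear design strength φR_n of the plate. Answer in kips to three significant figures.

Shear plane L_v = 1.375 + 2·3.25 = 7.875 in; A_gv = 7.875 × 0.375 = 2.953 in².
A_nv = (7.875 − 2.5·1) × 0.375 = 2.016 in².
A_nt = (1.75 − 0.5·1) × 0.375 = 0.4688 in².
0.6 F_u A_nv = 78.61 kips; 0.6 F_y A_gv = 88.59 kips → shear rupture governs the shear term.
R_n = 78.61 + 1.0 × 65 × 0.4688 = 109.1 kips.
Design strength φR_n = 0.75 × 109.1 = 81.8 kips.

81.8 kips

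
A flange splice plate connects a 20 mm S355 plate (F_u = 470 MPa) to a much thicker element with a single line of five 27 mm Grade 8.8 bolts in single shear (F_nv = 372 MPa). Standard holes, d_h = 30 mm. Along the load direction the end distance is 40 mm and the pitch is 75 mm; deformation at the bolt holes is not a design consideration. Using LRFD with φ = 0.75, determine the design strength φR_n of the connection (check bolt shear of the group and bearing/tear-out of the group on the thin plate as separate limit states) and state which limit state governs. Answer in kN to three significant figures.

Bolt shear: A_b = π·27²/4 = 572.6 mm²; R_n = 372 × 572.6 × 5 × 1 / 1000 = 1065 kN → 0.75 × 1065 = 799 kN.
Bearing (1.5 l_c t F_u ≤ 3.0 d t F_u): upper limit = 3.0·27·20·470 / 1000 = 761.4 kN.
  Edge l_c = 40 − 30/2 = 25 → r_n = 352.5 kN; interior l_c = 75 − 30 = 45 → r_n = 634.5 kN.
  R_n,bearing = 1·352.5 + 4·634.5 = 2890 kN → 0.75 × 2890 = 2170 kN.
Bolt shear governs: 799 kN.

799 kN (bolt shear governs)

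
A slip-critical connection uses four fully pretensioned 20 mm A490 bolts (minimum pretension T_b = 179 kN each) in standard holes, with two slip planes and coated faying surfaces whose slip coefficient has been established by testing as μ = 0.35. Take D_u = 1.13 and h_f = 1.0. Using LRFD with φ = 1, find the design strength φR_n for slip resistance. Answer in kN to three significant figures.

R_n = μ · D_u · h_f · T_b · n_s · n_b = 0.35 × 1.13 × 1.0 × 179 × 2 × 4 = 566.4 kN.
Design strength φR_n = 1 × 566.4 = 566 kN.

566 kN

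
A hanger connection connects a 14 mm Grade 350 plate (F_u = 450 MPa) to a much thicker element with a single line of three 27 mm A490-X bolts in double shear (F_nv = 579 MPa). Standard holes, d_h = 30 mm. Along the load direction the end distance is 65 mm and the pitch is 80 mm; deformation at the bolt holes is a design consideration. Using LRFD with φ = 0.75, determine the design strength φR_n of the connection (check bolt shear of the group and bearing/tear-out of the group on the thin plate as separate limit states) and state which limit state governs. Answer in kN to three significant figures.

Bolt shear: A_b = π·27²/4 = 572.6 mm²; R_n = 579 × 572.6 × 3 × 2 / 1000 = 1989 kN → 0.75 × 1989 = 1490 kN.
Bearing (1.2 l_c t F_u ≤ 2.4 d t F_u): upper limit = 2.4·27·14·450 / 1000 = 408.2 kN.
  Edge l_c = 65 − 30/2 = 50 → r_n = 378 kN; interior l_c = 80 − 30 = 50 → r_n = 378 kN.
  R_n,bearing = 1·378 + 2·378 = 1134 kN → 0.75 × 1134 = 850 kN.
Bearing governs: 850 kN.

850 kN (bearing governs)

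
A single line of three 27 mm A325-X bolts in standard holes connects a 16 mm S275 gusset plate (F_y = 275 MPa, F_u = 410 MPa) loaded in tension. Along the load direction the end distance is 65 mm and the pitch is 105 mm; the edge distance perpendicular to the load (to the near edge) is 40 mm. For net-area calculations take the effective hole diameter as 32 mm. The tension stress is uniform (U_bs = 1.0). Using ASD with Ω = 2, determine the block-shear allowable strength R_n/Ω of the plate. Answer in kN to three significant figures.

Shear plane L_v = 65 + 2·105 = 275 mm; A_gv = 275 × 16 = 4400 mm².
A_nv = (275 − 2.5·32) × 16 = 3120 mm².
A_nt = (40 − 0.5·32) × 16 = 384 mm².
0.6 F_u A_nv = 767.5 kN; 0.6 F_y A_gv = 726 kN → shear yielding governs the shear term.
R_n = 726 + 1.0 × 410 × 384 / 1000 = 883.4 kN.
Allowable strength R_n/Ω = 883.4 / 2 = 442 kN.

442 kN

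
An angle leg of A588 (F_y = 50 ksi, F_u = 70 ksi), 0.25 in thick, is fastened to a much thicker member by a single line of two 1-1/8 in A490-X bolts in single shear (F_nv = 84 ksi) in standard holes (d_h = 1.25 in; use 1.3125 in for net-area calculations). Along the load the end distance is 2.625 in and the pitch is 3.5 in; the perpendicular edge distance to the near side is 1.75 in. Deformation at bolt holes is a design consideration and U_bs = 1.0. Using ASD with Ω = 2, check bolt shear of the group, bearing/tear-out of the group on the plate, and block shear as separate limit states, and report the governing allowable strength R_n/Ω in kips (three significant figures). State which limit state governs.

31.4 kips (block shear governs)

Bolt shear: A_b = π·1.125²/4 = 0.994 in²; R_n = 84 × 0.994 × 2 × 1 = 167 kips → 167 / 2 = 83.5 kips.
Bearing: edge l_c = 2, r_n = 42 kips; interior l_c = 2.25, r_n = 47.25 kips; R_n = 42 + 1·47.25 = 89.25 kips → 44.6 kips.
Block shear: A_gv = 1.531, A_nv = 1.039, A_nt = 0.2734 in²; R_n = min(0.6F_uA_nv, 0.6F_yA_gv) + U_bs·F_u·A_nt = 62.78 kips → 31.4 kips.
Block shear governs: 31.4 kips.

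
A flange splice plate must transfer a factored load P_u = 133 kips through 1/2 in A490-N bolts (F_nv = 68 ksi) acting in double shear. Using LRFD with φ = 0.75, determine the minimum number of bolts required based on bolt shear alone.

7 bolts

A_b = π·0.5²/4 = 0.1963 in².
Per-bolt design strength φR_n = 0.75 × 68 × 0.1963 × 2 = 20.03 kips.
n ≥ 133 / 20.03 = 6.641 → use 7 bolts.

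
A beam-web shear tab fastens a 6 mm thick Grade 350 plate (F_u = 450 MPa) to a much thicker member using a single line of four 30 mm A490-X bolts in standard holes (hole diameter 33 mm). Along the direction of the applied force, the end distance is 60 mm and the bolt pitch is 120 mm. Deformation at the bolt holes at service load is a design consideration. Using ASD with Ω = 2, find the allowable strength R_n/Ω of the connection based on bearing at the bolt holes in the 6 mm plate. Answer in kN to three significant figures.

Per bolt r_n = 1.2 l_c t F_u ≤ 2.4 d t F_u; upper limit = 2.4 × 30 × 6 × 450 / 1000 = 194.4 kN.
Edge bolt: l_c = 60 − 33/2 = 43.5 mm → 1.2 × 43.5 × 6 × 450 / 1000 = 140.9 → r_n = 140.9 kN.
Interior bolts: l_c = 120 − 33 = 87 mm → 1.2 × 87 × 6 × 450 / 1000 = 281.9 → r_n = 194.4 kN.
R_n = 1 × 140.9 + 3 × 194.4 = 724.1 kN.
Allowable strength R_n/Ω = 724.1 / 2 = 362 kN.

362 kN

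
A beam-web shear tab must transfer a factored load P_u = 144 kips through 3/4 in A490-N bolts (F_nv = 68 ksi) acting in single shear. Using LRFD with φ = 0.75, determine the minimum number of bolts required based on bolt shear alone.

A_b = π·0.75²/4 = 0.4418 in².
Per-bolt design strength φR_n = 0.75 × 68 × 0.4418 × 1 = 22.53 kips.
n ≥ 144 / 22.53 = 6.391 → use 7 bolts.

7 bolts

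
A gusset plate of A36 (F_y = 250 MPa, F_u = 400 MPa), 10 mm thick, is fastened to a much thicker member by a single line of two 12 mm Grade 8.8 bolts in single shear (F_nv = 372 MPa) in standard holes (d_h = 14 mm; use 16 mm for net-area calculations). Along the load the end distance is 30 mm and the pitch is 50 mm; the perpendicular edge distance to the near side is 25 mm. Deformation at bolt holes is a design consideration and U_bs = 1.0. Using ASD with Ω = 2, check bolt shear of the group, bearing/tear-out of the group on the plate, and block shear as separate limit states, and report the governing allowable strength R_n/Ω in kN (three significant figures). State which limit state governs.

42.1 kN (bolt shear governs)

Bolt shear: A_b = π·12²/4 = 113.1 mm²; R_n = 372 × 113.1 × 2 × 1 / 1000 = 84.14 kN → 84.14 / 2 = 42.1 kN.
Bearing: edge l_c = 23, r_n = 110.4 kN; interior l_c = 36, r_n = 115.2 kN; R_n = 110.4 + 1·115.2 = 225.6 kN → 113 kN.
Block shear: A_gv = 800, A_nv = 560, A_nt = 170 mm²; R_n = min(0.6F_uA_nv, 0.6F_yA_gv) + U_bs·F_u·A_nt = 188 kN → 94 kN.
Bolt shear governs: 42.1 kN.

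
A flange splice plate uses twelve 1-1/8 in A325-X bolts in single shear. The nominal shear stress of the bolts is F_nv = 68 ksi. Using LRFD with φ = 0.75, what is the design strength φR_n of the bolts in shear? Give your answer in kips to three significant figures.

A_b = π × 1.125² / 4 = 0.994 in².
R_n = F_nv · A_b · n · n_s = 68 × 0.994 × 12 × 1 = 811.1 kips.
Design strength φR_n = 0.75 × 811.1 = 608 kips.

608 kips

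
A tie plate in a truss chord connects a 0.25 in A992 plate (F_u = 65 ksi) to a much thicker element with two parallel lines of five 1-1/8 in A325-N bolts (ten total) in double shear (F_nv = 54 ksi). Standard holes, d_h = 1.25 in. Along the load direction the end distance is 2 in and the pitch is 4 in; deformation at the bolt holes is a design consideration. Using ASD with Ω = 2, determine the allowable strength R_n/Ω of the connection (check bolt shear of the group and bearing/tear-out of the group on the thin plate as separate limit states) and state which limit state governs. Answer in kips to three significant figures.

202 kips (bearing governs)

Bolt shear: A_b = π·1.125²/4 = 0.994 in²; R_n = 54 × 0.994 × 10 × 2 = 1074 kips → 1074 / 2 = 537 kips.
Bearing (1.2 l_c t F_u ≤ 2.4 d t F_u): upper limit = 2.4·1.125·0.25·65 = 43.87 kips.
  Edge l_c = 2 − 1.25/2 = 1.375 → r_n = 26.81 kips; interior l_c = 4 − 1.25 = 2.75 → r_n = 43.87 kips.
  R_n,bearing = 2·26.81 + 8·43.87 = 404.6 kips → 404.6 / 2 = 202 kips.
Bearing governs: 202 kips.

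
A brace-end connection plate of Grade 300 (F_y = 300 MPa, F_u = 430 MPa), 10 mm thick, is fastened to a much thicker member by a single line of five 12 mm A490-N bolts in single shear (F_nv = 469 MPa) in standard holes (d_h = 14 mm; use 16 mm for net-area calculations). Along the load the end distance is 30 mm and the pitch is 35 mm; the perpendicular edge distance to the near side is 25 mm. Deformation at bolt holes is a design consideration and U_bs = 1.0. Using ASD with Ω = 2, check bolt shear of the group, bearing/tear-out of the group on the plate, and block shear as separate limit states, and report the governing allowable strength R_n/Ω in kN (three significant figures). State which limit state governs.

Bolt shear: A_b = π·12²/4 = 113.1 mm²; R_n = 469 × 113.1 × 5 × 1 / 1000 = 265.2 kN → 265.2 / 2 = 133 kN.
Bearing: edge l_c = 23, r_n = 118.7 kN; interior l_c = 21, r_n = 108.4 kN; R_n = 118.7 + 4·108.4 = 552.1 kN → 276 kN.
Block shear: A_gv = 1700, A_nv = 980, A_nt = 170 mm²; R_n = min(0.6F_uA_nv, 0.6F_yA_gv) + U_bs·F_u·A_nt = 325.9 kN → 163 kN.
Bolt shear governs: 133 kN.

133 kN (bolt shear governs)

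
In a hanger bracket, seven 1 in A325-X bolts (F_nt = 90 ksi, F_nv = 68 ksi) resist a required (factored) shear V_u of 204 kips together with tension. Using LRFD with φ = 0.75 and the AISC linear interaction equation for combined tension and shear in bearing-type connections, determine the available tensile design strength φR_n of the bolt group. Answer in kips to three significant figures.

212 kips

A_b = π·1²/4 = 0.7854 in²; f_rv = 204 / (7 × 0.7854) = 37.11 ksi.
F'_nt = 1.3 F_nt − (F_nt / φF_nv) f_rv = 1.3·90 − (90/(0.75·68))·37.11 = 51.52 ksi, capped at F_nt → F'_nt = 51.52 ksi.
R_n = F'_nt · A_b · n = 51.52 × 0.7854 × 7 = 283.2 kips.
Design strength φR_n = 0.75 × 283.2 = 212 kips.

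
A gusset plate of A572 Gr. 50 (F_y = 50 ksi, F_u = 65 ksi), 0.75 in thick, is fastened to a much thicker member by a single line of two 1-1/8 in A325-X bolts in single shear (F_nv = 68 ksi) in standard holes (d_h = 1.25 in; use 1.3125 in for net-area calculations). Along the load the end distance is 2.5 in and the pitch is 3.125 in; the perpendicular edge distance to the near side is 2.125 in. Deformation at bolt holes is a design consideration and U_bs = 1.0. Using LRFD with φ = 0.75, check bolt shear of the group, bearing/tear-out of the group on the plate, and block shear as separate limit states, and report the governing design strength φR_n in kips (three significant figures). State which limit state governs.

101 kips (bolt shear governs)

Bolt shear: A_b = π·1.125²/4 = 0.994 in²; R_n = 68 × 0.994 × 2 × 1 = 135.2 kips → 0.75 × 135.2 = 101 kips.
Bearing: edge l_c = 1.875, r_n = 109.7 kips; interior l_c = 1.875, r_n = 109.7 kips; R_n = 109.7 + 1·109.7 = 219.4 kips → 165 kips.
Block shear: A_gv = 4.219, A_nv = 2.742, A_nt = 1.102 in²; R_n = min(0.6F_uA_nv, 0.6F_yA_gv) + U_bs·F_u·A_nt = 178.5 kips → 134 kips.
Bolt shear governs: 101 kips.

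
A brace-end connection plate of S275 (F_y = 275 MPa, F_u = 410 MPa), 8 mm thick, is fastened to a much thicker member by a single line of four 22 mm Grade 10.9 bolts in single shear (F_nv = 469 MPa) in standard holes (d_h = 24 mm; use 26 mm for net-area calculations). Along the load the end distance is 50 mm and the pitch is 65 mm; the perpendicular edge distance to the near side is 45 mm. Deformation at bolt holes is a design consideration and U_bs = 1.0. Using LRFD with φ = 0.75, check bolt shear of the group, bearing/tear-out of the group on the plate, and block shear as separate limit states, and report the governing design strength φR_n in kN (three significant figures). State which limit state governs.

Bolt shear: A_b = π·22²/4 = 380.1 mm²; R_n = 469 × 380.1 × 4 × 1 / 1000 = 713.1 kN → 0.75 × 713.1 = 535 kN.
Bearing: edge l_c = 38, r_n = 149.6 kN; interior l_c = 41, r_n = 161.4 kN; R_n = 149.6 + 3·161.4 = 633.7 kN → 475 kN.
Block shear: A_gv = 1960, A_nv = 1232, A_nt = 256 mm²; R_n = min(0.6F_uA_nv, 0.6F_yA_gv) + U_bs·F_u·A_nt = 408 kN → 306 kN.
Block shear governs: 306 kN.

306 kN (block shear governs)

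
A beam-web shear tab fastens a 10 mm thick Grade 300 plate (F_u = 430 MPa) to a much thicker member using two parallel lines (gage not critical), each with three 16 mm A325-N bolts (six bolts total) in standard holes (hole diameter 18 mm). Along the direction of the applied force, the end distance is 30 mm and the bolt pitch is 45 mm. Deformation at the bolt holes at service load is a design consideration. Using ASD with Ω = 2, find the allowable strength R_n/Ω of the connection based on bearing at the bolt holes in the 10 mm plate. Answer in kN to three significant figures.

387 kN

Per bolt r_n = 1.2 l_c t F_u ≤ 2.4 d t F_u; upper limit = 2.4 × 16 × 10 × 430 / 1000 = 165.1 kN.
Edge bolt: l_c = 30 − 18/2 = 21 mm → 1.2 × 21 × 10 × 430 / 1000 = 108.4 → r_n = 108.4 kN.
Interior bolts: l_c = 45 − 18 = 27 mm → 1.2 × 27 × 10 × 430 / 1000 = 139.3 → r_n = 139.3 kN.
R_n = 2 × 108.4 + 4 × 139.3 = 774 kN.
Allowable strength R_n/Ω = 774 / 2 = 387 kN.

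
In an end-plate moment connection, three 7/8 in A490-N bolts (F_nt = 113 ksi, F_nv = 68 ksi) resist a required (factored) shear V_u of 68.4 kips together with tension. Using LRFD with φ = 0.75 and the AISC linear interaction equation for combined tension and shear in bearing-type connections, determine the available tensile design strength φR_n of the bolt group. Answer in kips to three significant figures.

85.1 kips

A_b = π·0.875²/4 = 0.6013 in²; f_rv = 68.4 / (3 × 0.6013) = 37.92 ksi.
F'_nt = 1.3 F_nt − (F_nt / φF_nv) f_rv = 1.3·113 − (113/(0.75·68))·37.92 = 62.89 ksi, capped at F_nt → F'_nt = 62.89 ksi.
R_n = F'_nt · A_b · n = 62.89 × 0.6013 × 3 = 113.4 kips.
Design strength φR_n = 0.75 × 113.4 = 85.1 kips.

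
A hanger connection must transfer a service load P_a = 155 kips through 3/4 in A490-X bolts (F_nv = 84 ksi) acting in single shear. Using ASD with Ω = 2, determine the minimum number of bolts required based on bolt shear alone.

A_b = π·0.75²/4 = 0.4418 in².
Per-bolt allowable strength R_n/Ω = 84 × 0.4418 × 1 / 2 = 18.56 kips.
n ≥ 155 / 18.56 = 8.354 → use 9 bolts.

9 bolts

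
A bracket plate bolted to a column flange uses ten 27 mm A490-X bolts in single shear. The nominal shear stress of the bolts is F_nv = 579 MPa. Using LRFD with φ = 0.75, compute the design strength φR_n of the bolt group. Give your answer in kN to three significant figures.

A_b = π × 27² / 4 = 572.6 mm².
R_n = F_nv · A_b · n · n_s = 579 × 572.6 × 10 × 1 / 1000 = 3315 kN.
Design strength φR_n = 0.75 × 3315 = 2490 kN.

2490 kN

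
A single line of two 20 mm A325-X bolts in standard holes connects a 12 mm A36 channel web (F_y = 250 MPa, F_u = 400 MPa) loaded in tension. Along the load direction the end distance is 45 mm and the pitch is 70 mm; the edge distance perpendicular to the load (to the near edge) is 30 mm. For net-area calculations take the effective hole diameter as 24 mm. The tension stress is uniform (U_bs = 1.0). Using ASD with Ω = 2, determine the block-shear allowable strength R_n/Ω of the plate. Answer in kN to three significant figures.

Shear plane L_v = 45 + 1·70 = 115 mm; A_gv = 115 × 12 = 1380 mm².
A_nv = (115 − 1.5·24) × 12 = 948 mm².
A_nt = (30 − 0.5·24) × 12 = 216 mm².
0.6 F_u A_nv = 227.5 kN; 0.6 F_y A_gv = 207 kN → shear yielding governs the shear term.
R_n = 207 + 1.0 × 400 × 216 / 1000 = 293.4 kN.
Allowable strength R_n/Ω = 293.4 / 2 = 147 kN.

147 kN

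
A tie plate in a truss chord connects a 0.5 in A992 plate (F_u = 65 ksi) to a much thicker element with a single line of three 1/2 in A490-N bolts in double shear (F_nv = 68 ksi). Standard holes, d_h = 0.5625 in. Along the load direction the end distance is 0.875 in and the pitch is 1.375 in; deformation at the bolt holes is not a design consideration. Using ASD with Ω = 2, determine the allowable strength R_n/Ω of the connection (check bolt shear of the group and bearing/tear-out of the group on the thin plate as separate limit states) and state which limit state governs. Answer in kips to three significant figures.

Bolt shear: A_b = π·0.5²/4 = 0.1963 in²; R_n = 68 × 0.1963 × 3 × 2 = 80.11 kips → 80.11 / 2 = 40.1 kips.
Bearing (1.5 l_c t F_u ≤ 3.0 d t F_u): upper limit = 3.0·0.5·0.5·65 = 48.75 kips.
  Edge l_c = 0.875 − 0.5625/2 = 0.5938 → r_n = 28.95 kips; interior l_c = 1.375 − 0.5625 = 0.8125 → r_n = 39.61 kips.
  R_n,bearing = 1·28.95 + 2·39.61 = 108.2 kips → 108.2 / 2 = 54.1 kips.
Bolt shear governs: 40.1 kips.

40.1 kips (bolt shear governs)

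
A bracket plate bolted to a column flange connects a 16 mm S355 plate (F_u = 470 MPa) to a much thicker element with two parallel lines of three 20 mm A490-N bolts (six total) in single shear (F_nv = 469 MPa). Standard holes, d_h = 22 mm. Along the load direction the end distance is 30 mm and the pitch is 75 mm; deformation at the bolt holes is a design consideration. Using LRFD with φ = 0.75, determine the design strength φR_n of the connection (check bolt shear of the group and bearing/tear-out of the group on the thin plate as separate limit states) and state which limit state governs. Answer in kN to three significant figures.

663 kN (bolt shear governs)

Bolt shear: A_b = π·20²/4 = 314.2 mm²; R_n = 469 × 314.2 × 6 × 1 / 1000 = 884 kN → 0.75 × 884 = 663 kN.
Bearing (1.2 l_c t F_u ≤ 2.4 d t F_u): upper limit = 2.4·20·16·470 / 1000 = 361 kN.
  Edge l_c = 30 − 22/2 = 19 → r_n = 171.5 kN; interior l_c = 75 − 22 = 53 → r_n = 361 kN.
  R_n,bearing = 2·171.5 + 4·361 = 1787 kN → 0.75 × 1787 = 1340 kN.
Bolt shear governs: 663 kN.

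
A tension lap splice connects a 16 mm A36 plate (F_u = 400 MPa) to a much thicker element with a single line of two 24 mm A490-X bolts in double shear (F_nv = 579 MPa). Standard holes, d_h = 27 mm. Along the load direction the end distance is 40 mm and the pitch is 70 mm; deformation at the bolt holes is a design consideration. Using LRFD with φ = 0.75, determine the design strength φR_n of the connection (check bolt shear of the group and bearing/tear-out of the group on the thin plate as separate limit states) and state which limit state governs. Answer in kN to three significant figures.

Bolt shear: A_b = π·24²/4 = 452.4 mm²; R_n = 579 × 452.4 × 2 × 2 / 1000 = 1048 kN → 0.75 × 1048 = 786 kN.
Bearing (1.2 l_c t F_u ≤ 2.4 d t F_u): upper limit = 2.4·24·16·400 / 1000 = 368.6 kN.
  Edge l_c = 40 − 27/2 = 26.5 → r_n = 203.5 kN; interior l_c = 70 − 27 = 43 → r_n = 330.2 kN.
  R_n,bearing = 1·203.5 + 1·330.2 = 533.8 kN → 0.75 × 533.8 = 400 kN.
Bearing governs: 400 kN.

400 kN (bearing governs)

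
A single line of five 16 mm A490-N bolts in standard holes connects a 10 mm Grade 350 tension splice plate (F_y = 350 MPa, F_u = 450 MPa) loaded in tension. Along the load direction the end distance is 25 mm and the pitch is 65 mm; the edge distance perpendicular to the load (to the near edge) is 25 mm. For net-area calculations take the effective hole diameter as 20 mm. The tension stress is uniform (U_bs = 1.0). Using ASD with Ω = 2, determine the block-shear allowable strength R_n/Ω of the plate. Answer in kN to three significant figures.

297 kN

Shear plane L_v = 25 + 4·65 = 285 mm; A_gv = 285 × 10 = 2850 mm².
A_nv = (285 − 4.5·20) × 10 = 1950 mm².
A_nt = (25 − 0.5·20) × 10 = 150 mm².
0.6 F_u A_nv = 526.5 kN; 0.6 F_y A_gv = 598.5 kN → shear rupture governs the shear term.
R_n = 526.5 + 1.0 × 450 × 150 / 1000 = 594 kN.
Allowable strength R_n/Ω = 594 / 2 = 297 kN.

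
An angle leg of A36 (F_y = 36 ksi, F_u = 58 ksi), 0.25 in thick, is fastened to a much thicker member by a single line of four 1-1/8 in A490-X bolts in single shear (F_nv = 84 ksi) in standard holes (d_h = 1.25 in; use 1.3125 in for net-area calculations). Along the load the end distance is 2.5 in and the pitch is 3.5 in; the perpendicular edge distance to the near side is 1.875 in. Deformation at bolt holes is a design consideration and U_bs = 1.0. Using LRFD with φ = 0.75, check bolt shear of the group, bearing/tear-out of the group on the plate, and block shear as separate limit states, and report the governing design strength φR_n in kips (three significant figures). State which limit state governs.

65.9 kips (block shear governs)

Bolt shear: A_b = π·1.125²/4 = 0.994 in²; R_n = 84 × 0.994 × 4 × 1 = 334 kips → 0.75 × 334 = 250 kips.
Bearing: edge l_c = 1.875, r_n = 32.62 kips; interior l_c = 2.25, r_n = 39.15 kips; R_n = 32.62 + 3·39.15 = 150.1 kips → 113 kips.
Block shear: A_gv = 3.25, A_nv = 2.102, A_nt = 0.3047 in²; R_n = min(0.6F_uA_nv, 0.6F_yA_gv) + U_bs·F_u·A_nt = 87.87 kips → 65.9 kips.
Block shear governs: 65.9 kips.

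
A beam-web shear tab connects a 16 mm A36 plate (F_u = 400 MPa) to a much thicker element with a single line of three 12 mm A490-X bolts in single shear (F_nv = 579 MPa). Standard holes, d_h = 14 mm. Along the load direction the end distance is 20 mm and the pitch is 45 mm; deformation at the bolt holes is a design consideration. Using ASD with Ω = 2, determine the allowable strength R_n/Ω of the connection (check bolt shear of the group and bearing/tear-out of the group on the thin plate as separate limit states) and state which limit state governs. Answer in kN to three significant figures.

Bolt shear: A_b = π·12²/4 = 113.1 mm²; R_n = 579 × 113.1 × 3 × 1 / 1000 = 196.5 kN → 196.5 / 2 = 98.2 kN.
Bearing (1.2 l_c t F_u ≤ 2.4 d t F_u): upper limit = 2.4·12·16·400 / 1000 = 184.3 kN.
  Edge l_c = 20 − 14/2 = 13 → r_n = 99.84 kN; interior l_c = 45 − 14 = 31 → r_n = 184.3 kN.
  R_n,bearing = 1·99.84 + 2·184.3 = 468.5 kN → 468.5 / 2 = 234 kN.
Bolt shear governs: 98.2 kN.

98.2 kN (bolt shear governs)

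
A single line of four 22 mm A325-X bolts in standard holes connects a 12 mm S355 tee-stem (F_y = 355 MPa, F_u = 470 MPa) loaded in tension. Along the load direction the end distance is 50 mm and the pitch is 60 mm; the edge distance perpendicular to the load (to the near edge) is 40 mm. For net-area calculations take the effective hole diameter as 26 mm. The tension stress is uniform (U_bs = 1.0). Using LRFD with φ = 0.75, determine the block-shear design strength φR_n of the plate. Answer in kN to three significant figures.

467 kN

Shear plane L_v = 50 + 3·60 = 230 mm; A_gv = 230 × 12 = 2760 mm².
A_nv = (230 − 3.5·26) × 12 = 1668 mm².
A_nt = (40 − 0.5·26) × 12 = 324 mm².
0.6 F_u A_nv = 470.4 kN; 0.6 F_y A_gv = 587.9 kN → shear rupture governs the shear term.
R_n = 470.4 + 1.0 × 470 × 324 / 1000 = 622.7 kN.
Design strength φR_n = 0.75 × 622.7 = 467 kN.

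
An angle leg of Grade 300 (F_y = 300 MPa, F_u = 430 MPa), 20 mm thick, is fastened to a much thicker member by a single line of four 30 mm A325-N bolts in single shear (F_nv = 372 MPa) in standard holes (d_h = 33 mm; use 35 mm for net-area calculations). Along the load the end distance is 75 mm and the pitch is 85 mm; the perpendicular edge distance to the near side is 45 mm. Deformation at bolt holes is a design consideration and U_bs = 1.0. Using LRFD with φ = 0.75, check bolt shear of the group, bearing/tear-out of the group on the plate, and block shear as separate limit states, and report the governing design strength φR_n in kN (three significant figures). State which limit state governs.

Bolt shear: A_b = π·30²/4 = 706.9 mm²; R_n = 372 × 706.9 × 4 × 1 / 1000 = 1052 kN → 0.75 × 1052 = 789 kN.
Bearing: edge l_c = 58.5, r_n = 603.7 kN; interior l_c = 52, r_n = 536.6 kN; R_n = 603.7 + 3·536.6 = 2214 kN → 1660 kN.
Block shear: A_gv = 6600, A_nv = 4150, A_nt = 550 mm²; R_n = min(0.6F_uA_nv, 0.6F_yA_gv) + U_bs·F_u·A_nt = 1307 kN → 980 kN.
Bolt shear governs: 789 kN.

789 kN (bolt shear governs)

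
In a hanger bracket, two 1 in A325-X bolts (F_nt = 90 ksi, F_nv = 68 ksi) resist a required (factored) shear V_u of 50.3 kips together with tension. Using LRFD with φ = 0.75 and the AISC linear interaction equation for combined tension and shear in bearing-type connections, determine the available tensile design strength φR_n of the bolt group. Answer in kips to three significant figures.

A_b = π·1²/4 = 0.7854 in²; f_rv = 50.3 / (2 × 0.7854) = 32.02 ksi.
F'_nt = 1.3 F_nt − (F_nt / φF_nv) f_rv = 1.3·90 − (90/(0.75·68))·32.02 = 60.49 ksi, capped at F_nt → F'_nt = 60.49 ksi.
R_n = F'_nt · A_b · n = 60.49 × 0.7854 × 2 = 95.02 kips.
Design strength φR_n = 0.75 × 95.02 = 71.3 kips.

71.3 kips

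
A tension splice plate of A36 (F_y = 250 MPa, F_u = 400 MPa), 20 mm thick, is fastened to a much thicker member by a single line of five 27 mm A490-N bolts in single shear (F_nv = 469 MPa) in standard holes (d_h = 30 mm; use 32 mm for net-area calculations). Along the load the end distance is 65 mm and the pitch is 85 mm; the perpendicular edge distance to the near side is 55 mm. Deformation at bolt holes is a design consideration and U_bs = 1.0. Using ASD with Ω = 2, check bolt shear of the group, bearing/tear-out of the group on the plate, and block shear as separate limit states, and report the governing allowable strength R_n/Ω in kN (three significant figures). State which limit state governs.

671 kN (bolt shear governs)

Bolt shear: A_b = π·27²/4 = 572.6 mm²; R_n = 469 × 572.6 × 5 × 1 / 1000 = 1343 kN → 1343 / 2 = 671 kN.
Bearing: edge l_c = 50, r_n = 480 kN; interior l_c = 55, r_n = 518.4 kN; R_n = 480 + 4·518.4 = 2554 kN → 1280 kN.
Block shear: A_gv = 8100, A_nv = 5220, A_nt = 780 mm²; R_n = min(0.6F_uA_nv, 0.6F_yA_gv) + U_bs·F_u·A_nt = 1527 kN → 764 kN.
Bolt shear governs: 671 kN.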